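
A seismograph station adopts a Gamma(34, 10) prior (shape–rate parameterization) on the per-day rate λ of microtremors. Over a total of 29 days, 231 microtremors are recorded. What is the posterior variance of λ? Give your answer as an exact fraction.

Total count 231 over total exposure 29 days.
Posterior: α' = 34 + 231 = 265, β' = 10 + 29 = 39.
Posterior variance = α'/β'² = 265/1521.

265/1521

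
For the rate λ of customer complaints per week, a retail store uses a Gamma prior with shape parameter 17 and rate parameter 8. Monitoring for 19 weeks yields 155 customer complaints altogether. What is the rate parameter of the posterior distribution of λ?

Total count 155 over total exposure 19 weeks.
Gamma(α, β) with Poisson data over total exposure Σt gives posterior Gamma(α+Σx, β+Σt) = Gamma(172, 27).

27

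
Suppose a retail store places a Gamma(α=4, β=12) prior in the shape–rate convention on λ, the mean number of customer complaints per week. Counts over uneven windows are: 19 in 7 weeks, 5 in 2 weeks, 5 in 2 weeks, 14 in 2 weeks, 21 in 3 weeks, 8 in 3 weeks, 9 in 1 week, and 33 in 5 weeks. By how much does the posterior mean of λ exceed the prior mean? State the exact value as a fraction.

Total count: 19 + 5 + 5 + 14 + 21 + 8 + 9 + 33 = 114.
Total exposure: 7 + 2 + 2 + 2 + 3 + 3 + 1 + 5 = 25 weeks.
Gamma(α, β) with Poisson data over total exposure Σt gives posterior Gamma(α+Σx, β+Σt) = Gamma(118, 37).
Posterior mean = 118/37 = 118/37; prior mean = 4/12 = 1/3. Difference = 118/37 − 1/3 = 317/111.

317/111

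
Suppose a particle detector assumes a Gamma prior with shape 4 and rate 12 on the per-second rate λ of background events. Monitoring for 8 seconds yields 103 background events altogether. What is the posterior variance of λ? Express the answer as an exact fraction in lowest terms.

107/400

Total count 103 over total exposure 8 seconds.
Gamma(α, β) with Poisson data over total exposure Σt gives posterior Gamma(α+Σx, β+Σt) = Gamma(107, 20).
Posterior variance = α'/β'² = 107/400.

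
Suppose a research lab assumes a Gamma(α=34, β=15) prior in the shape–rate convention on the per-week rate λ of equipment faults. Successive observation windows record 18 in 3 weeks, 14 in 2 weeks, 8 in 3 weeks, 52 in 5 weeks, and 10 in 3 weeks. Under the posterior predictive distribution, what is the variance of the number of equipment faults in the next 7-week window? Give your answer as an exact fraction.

36176/961

Total count: 18 + 14 + 8 + 52 + 10 = 102.
Total exposure: 3 + 2 + 3 + 5 + 3 = 16 weeks.
By Gamma–Poisson conjugacy, the posterior is Gamma(α + Σx, β + Σt) = Gamma(34 + 102, 15 + 16) = Gamma(136, 31).
The posterior predictive for a window of length T is Negative Binomial with variance T·α'·(β'+T)/β'² = 7·136·38/961 = 36176/961.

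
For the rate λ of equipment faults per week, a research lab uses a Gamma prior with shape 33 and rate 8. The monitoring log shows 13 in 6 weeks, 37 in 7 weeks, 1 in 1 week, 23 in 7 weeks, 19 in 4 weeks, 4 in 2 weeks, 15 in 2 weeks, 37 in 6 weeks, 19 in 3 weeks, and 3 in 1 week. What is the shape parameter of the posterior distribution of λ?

204

Total count: 13 + 37 + 1 + 23 + 19 + 4 + 15 + 37 + 19 + 3 = 171.
Total exposure: 6 + 7 + 1 + 7 + 4 + 2 + 2 + 6 + 3 + 1 = 39 weeks.
By Gamma–Poisson conjugacy, the posterior is Gamma(α + Σx, β + Σt) = Gamma(33 + 171, 8 + 39) = Gamma(204, 47).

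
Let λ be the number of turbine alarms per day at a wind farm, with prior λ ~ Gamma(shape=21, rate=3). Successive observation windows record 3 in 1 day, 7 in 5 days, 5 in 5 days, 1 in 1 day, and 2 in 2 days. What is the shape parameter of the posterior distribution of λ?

39

Total count: 3 + 7 + 5 + 1 + 2 = 18.
Total exposure: 1 + 5 + 5 + 1 + 2 = 14 days.
The Gamma prior is conjugate for the Poisson rate, so λ | data ~ Gamma(21+18, 3+14) = Gamma(39, 17).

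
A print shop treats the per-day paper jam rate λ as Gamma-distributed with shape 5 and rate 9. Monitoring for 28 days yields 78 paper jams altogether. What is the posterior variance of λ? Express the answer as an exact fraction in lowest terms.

Total count 78 over total exposure 28 days.
Posterior: α' = 5 + 78 = 83, β' = 9 + 28 = 37.
Posterior variance = α'/β'² = 83/1369.

83/1369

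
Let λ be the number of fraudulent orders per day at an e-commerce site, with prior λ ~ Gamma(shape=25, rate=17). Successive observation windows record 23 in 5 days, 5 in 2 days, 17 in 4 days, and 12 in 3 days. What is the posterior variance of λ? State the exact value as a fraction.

82/961

Total count: 23 + 5 + 17 + 12 = 57.
Total exposure: 5 + 2 + 4 + 3 = 14 days.
Gamma(α, β) with Poisson data over total exposure Σt gives posterior Gamma(α+Σx, β+Σt) = Gamma(82, 31).
Posterior variance = α'/β'² = 82/961.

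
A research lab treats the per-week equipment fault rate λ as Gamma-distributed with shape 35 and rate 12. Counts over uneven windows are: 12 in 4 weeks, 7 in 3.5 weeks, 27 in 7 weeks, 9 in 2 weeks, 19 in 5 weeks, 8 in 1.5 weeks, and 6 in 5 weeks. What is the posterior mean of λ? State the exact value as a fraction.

123/40

Total count: 12 + 7 + 27 + 9 + 19 + 8 + 6 = 88.
Total exposure: 4 + 3.5 + 7 + 2 + 5 + 1.5 + 5 = 28 weeks.
Conjugate update: add total count to the shape and total exposure to the rate, giving Gamma(123, 40).
Posterior mean = α'/β' = 123/40.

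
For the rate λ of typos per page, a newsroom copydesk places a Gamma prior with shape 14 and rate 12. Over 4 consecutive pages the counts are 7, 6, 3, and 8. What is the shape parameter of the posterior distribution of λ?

38

Total count: 7 + 6 + 3 + 8 = 24.
Total exposure: 4 pages.
Conjugate update: add total count to the shape and total exposure to the rate, giving Gamma(38, 16).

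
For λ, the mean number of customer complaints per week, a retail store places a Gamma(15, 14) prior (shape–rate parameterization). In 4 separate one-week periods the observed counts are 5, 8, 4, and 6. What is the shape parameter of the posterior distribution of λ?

38

Total count: 5 + 8 + 4 + 6 = 23.
Total exposure: 4 weeks.
Conjugate update: add total count to the shape and total exposure to the rate, giving Gamma(38, 18).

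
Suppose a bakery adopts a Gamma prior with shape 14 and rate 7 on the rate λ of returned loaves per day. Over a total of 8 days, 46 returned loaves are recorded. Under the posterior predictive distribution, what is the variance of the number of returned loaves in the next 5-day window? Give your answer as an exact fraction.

Total count 46 over total exposure 8 days.
The Gamma prior is conjugate for the Poisson rate, so λ | data ~ Gamma(14+46, 7+8) = Gamma(60, 15).
The posterior predictive for a window of length T is Negative Binomial with variance T·α'·(β'+T)/β'² = 5·60·20/225 = 80/3.

80/3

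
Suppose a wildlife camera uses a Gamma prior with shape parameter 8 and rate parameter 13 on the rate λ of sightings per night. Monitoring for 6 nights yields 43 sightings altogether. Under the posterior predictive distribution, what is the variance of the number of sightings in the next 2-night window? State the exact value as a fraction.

Total count 43 over total exposure 6 nights.
Gamma(α, β) with Poisson data over total exposure Σt gives posterior Gamma(α+Σx, β+Σt) = Gamma(51, 19).
The posterior predictive for a window of length T is Negative Binomial with variance T·α'·(β'+T)/β'² = 2·51·21/361 = 2142/361.

2142/361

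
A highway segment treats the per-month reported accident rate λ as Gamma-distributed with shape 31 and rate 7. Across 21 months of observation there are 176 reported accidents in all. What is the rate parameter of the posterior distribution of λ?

Total count 176 over total exposure 21 months.
Conjugate update: add total count to the shape and total exposure to the rate, giving Gamma(207, 28).

28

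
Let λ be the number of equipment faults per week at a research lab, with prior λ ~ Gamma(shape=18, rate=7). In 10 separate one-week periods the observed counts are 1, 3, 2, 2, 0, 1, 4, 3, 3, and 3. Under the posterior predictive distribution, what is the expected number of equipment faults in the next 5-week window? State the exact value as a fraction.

200/17

Total count: 1 + 3 + 2 + 2 + 0 + 1 + 4 + 3 + 3 + 3 = 22.
Total exposure: 10 weeks.
By Gamma–Poisson conjugacy, the posterior is Gamma(α + Σx, β + Σt) = Gamma(18 + 22, 7 + 10) = Gamma(40, 17).
Predictive mean over a 5-week window = T·E[λ|data] = 5·40/17 = 200/17.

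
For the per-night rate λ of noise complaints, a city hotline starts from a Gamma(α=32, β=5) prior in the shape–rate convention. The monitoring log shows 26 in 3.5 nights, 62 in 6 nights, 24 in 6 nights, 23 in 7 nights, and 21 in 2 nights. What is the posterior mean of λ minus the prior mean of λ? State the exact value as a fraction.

-8/295

Total count: 26 + 62 + 24 + 23 + 21 = 156.
Total exposure: 3.5 + 6 + 6 + 7 + 2 = 24.5 nights.
Conjugate update: add total count to the shape and total exposure to the rate, giving Gamma(188, 59/2).
Posterior mean = 188/(59/2) = 376/59; prior mean = 32/5 = 32/5. Difference = 376/59 − 32/5 = -8/295.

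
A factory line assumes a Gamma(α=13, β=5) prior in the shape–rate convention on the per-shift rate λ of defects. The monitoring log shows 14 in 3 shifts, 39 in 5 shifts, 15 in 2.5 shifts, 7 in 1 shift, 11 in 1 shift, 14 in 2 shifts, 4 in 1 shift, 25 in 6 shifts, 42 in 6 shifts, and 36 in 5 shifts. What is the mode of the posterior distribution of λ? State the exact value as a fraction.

Total count: 14 + 39 + 15 + 7 + 11 + 14 + 4 + 25 + 42 + 36 = 207.
Total exposure: 3 + 5 + 2.5 + 1 + 1 + 2 + 1 + 6 + 6 + 5 = 32.5 shifts.
Conjugate update: add total count to the shape and total exposure to the rate, giving Gamma(220, 75/2).
Posterior mode = (α'−1)/β' = 219/(75/2) = 146/25.

146/25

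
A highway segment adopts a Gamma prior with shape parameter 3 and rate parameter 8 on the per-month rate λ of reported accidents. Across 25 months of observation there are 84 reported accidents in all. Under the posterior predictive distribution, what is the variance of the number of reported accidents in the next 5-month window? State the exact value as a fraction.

5510/363

Total count 84 over total exposure 25 months.
Conjugate update: add total count to the shape and total exposure to the rate, giving Gamma(87, 33).
The posterior predictive for a window of length T is Negative Binomial with variance T·α'·(β'+T)/β'² = 5·87·38/1089 = 5510/363.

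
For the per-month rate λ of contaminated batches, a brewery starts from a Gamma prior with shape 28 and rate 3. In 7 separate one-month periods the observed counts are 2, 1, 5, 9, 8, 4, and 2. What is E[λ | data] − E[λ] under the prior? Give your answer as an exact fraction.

-103/30

Total count: 2 + 1 + 5 + 9 + 8 + 4 + 2 = 31.
Total exposure: 7 months.
The Gamma prior is conjugate for the Poisson rate, so λ | data ~ Gamma(28+31, 3+7) = Gamma(59, 10).
Posterior mean = 59/10 = 59/10; prior mean = 28/3 = 28/3. Difference = 59/10 − 28/3 = -103/30.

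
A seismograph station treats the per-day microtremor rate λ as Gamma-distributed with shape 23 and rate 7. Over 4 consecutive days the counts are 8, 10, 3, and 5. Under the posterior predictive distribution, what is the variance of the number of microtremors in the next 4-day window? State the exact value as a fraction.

2940/121

Total count: 8 + 10 + 3 + 5 = 26.
Total exposure: 4 days.
Conjugate update: add total count to the shape and total exposure to the rate, giving Gamma(49, 11).
The posterior predictive for a window of length T is Negative Binomial with variance T·α'·(β'+T)/β'² = 4·49·15/121 = 2940/121.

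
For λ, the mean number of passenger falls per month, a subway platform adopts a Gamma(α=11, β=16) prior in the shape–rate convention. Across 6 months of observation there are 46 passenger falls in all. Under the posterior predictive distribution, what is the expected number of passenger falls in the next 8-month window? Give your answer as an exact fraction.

228/11

Total count 46 over total exposure 6 months.
By Gamma–Poisson conjugacy, the posterior is Gamma(α + Σx, β + Σt) = Gamma(11 + 46, 16 + 6) = Gamma(57, 22).
Predictive mean over an 8-month window = T·E[λ|data] = 8·57/22 = 228/11.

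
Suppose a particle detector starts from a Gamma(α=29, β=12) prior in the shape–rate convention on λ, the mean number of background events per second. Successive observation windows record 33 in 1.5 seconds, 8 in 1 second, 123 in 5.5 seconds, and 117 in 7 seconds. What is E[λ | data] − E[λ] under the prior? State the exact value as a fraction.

979/108

Total count: 33 + 8 + 123 + 117 = 281.
Total exposure: 1.5 + 1 + 5.5 + 7 = 15 seconds.
Gamma(α, β) with Poisson data over total exposure Σt gives posterior Gamma(α+Σx, β+Σt) = Gamma(310, 27).
Posterior mean = 310/27 = 310/27; prior mean = 29/12 = 29/12. Difference = 310/27 − 29/12 = 979/108.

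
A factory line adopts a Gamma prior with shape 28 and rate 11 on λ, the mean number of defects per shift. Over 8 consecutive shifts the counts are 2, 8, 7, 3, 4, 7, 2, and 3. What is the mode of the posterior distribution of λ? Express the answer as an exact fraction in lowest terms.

Total count: 2 + 8 + 7 + 3 + 4 + 7 + 2 + 3 = 36.
Total exposure: 8 shifts.
Conjugate update: add total count to the shape and total exposure to the rate, giving Gamma(64, 19).
Posterior mode = (α'−1)/β' = 63/19.

63/19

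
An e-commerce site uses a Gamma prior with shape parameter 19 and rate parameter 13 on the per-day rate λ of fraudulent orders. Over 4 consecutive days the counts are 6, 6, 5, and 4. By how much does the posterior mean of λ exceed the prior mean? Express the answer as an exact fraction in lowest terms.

197/221

Total count: 6 + 6 + 5 + 4 = 21.
Total exposure: 4 days.
By Gamma–Poisson conjugacy, the posterior is Gamma(α + Σx, β + Σt) = Gamma(19 + 21, 13 + 4) = Gamma(40, 17).
Posterior mean = 40/17 = 40/17; prior mean = 19/13 = 19/13. Difference = 40/17 − 19/13 = 197/221.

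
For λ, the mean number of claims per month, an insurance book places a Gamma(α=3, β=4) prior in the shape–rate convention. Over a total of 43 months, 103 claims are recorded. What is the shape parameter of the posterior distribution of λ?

106

Total count 103 over total exposure 43 months.
The Gamma prior is conjugate for the Poisson rate, so λ | data ~ Gamma(3+103, 4+43) = Gamma(106, 47).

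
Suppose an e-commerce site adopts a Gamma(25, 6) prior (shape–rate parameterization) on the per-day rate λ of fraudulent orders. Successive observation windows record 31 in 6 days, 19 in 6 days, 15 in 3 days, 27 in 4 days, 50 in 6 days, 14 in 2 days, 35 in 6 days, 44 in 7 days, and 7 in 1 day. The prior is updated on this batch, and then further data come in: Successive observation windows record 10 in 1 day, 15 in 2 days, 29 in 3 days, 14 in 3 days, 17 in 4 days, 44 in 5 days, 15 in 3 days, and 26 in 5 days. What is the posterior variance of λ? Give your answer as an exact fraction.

Total count: 31 + 19 + 15 + 27 + 50 + 14 + 35 + 44 + 7 = 242.
Total exposure: 6 + 6 + 3 + 4 + 6 + 2 + 6 + 7 + 1 = 41 days.
After the first batch: Gamma(25 + 242, 6 + 41) = Gamma(267, 47).
Total count: 10 + 15 + 29 + 14 + 17 + 44 + 15 + 26 = 170.
Total exposure: 1 + 2 + 3 + 3 + 4 + 5 + 3 + 5 = 26 days.
After the second batch: Gamma(267 + 170, 47 + 26) = Gamma(437, 73).
Posterior variance = α'/β'² = 437/5329.

437/5329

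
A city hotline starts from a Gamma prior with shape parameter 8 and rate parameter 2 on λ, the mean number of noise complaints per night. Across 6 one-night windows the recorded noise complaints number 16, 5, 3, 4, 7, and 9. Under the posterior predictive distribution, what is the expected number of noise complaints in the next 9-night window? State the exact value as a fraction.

Total count: 16 + 5 + 3 + 4 + 7 + 9 = 44.
Total exposure: 6 nights.
Gamma(α, β) with Poisson data over total exposure Σt gives posterior Gamma(α+Σx, β+Σt) = Gamma(52, 8).
Predictive mean over a 9-night window = T·E[λ|data] = 9·52/8 = 117/2.

117/2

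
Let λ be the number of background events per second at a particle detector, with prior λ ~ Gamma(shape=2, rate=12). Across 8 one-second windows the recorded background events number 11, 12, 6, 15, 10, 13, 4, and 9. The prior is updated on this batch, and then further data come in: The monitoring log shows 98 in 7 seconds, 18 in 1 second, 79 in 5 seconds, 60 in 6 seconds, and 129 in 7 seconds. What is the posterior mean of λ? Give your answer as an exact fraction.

Total count: 11 + 12 + 6 + 15 + 10 + 13 + 4 + 9 = 80.
Total exposure: 8 seconds.
After the first batch: Gamma(2 + 80, 12 + 8) = Gamma(82, 20).
Total count: 98 + 18 + 79 + 60 + 129 = 384.
Total exposure: 7 + 1 + 5 + 6 + 7 = 26 seconds.
After the second batch: Gamma(82 + 384, 20 + 26) = Gamma(466, 46).
Posterior mean = α'/β' = 466/46 = 233/23.

233/23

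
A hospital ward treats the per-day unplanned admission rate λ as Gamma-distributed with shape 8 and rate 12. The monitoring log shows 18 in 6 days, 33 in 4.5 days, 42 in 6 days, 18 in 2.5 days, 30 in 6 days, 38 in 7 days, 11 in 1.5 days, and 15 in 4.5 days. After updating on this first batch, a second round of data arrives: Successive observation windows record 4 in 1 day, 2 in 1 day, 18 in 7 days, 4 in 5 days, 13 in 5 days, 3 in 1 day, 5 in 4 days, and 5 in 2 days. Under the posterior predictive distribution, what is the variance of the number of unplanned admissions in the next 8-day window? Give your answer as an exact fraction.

Total count: 18 + 33 + 42 + 18 + 30 + 38 + 11 + 15 = 205.
Total exposure: 6 + 4.5 + 6 + 2.5 + 6 + 7 + 1.5 + 4.5 = 38 days.
After the first batch: Gamma(8 + 205, 12 + 38) = Gamma(213, 50).
Total count: 4 + 2 + 18 + 4 + 13 + 3 + 5 + 5 = 54.
Total exposure: 1 + 1 + 7 + 5 + 5 + 1 + 4 + 2 = 26 days.
After the second batch: Gamma(213 + 54, 50 + 26) = Gamma(267, 76).
The posterior predictive for a window of length T is Negative Binomial with variance T·α'·(β'+T)/β'² = 8·267·84/5776 = 11214/361.

11214/361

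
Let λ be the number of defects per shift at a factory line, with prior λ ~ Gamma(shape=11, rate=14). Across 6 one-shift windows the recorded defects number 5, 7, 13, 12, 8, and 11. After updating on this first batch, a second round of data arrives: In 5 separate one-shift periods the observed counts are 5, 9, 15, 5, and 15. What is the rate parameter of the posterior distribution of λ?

25

Total count: 5 + 7 + 13 + 12 + 8 + 11 = 56.
Total exposure: 6 shifts.
After the first batch: Gamma(11 + 56, 14 + 6) = Gamma(67, 20).
Total count: 5 + 9 + 15 + 5 + 15 = 49.
Total exposure: 5 shifts.
After the second batch: Gamma(67 + 49, 20 + 5) = Gamma(116, 25).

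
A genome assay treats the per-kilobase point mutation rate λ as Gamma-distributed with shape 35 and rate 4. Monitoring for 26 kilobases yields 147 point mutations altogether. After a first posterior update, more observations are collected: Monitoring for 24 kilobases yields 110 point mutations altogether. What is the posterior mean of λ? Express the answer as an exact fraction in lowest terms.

Total count 147 over total exposure 26 kilobases.
After the first batch: Gamma(35 + 147, 4 + 26) = Gamma(182, 30).
Total count 110 over total exposure 24 kilobases.
After the second batch: Gamma(182 + 110, 30 + 24) = Gamma(292, 54).
Posterior mean = α'/β' = 292/54 = 146/27.

146/27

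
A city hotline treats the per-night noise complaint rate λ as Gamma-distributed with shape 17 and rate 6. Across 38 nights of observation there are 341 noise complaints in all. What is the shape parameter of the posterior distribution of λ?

358

Total count 341 over total exposure 38 nights.
By Gamma–Poisson conjugacy, the posterior is Gamma(α + Σx, β + Σt) = Gamma(17 + 341, 6 + 38) = Gamma(358, 44).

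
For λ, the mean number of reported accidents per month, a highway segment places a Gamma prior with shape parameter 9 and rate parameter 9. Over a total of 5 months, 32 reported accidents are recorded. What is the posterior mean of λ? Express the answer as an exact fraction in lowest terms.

Total count 32 over total exposure 5 months.
Gamma(α, β) with Poisson data over total exposure Σt gives posterior Gamma(α+Σx, β+Σt) = Gamma(41, 14).
Posterior mean = α'/β' = 41/14.

41/14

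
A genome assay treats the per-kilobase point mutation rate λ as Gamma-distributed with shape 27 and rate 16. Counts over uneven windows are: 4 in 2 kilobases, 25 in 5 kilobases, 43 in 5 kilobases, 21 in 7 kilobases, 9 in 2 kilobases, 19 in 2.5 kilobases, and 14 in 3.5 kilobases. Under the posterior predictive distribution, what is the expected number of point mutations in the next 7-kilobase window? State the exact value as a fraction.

Total count: 4 + 25 + 43 + 21 + 9 + 19 + 14 = 135.
Total exposure: 2 + 5 + 5 + 7 + 2 + 2.5 + 3.5 = 27 kilobases.
Posterior: α' = 27 + 135 = 162, β' = 16 + 27 = 43.
Predictive mean over a 7-kilobase window = T·E[λ|data] = 7·162/43 = 1134/43.

1134/43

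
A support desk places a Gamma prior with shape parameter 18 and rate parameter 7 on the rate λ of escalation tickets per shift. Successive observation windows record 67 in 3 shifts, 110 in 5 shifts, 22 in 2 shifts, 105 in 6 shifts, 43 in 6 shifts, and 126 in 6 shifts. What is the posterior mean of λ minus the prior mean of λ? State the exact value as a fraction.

401/35

Total count: 67 + 110 + 22 + 105 + 43 + 126 = 473.
Total exposure: 3 + 5 + 2 + 6 + 6 + 6 = 28 shifts.
The Gamma prior is conjugate for the Poisson rate, so λ | data ~ Gamma(18+473, 7+28) = Gamma(491, 35).
Posterior mean = 491/35 = 491/35; prior mean = 18/7 = 18/7. Difference = 491/35 − 18/7 = 401/35.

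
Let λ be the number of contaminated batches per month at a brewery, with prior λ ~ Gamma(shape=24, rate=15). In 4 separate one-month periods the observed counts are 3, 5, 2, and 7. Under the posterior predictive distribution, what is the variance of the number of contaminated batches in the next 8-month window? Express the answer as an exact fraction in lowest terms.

Total count: 3 + 5 + 2 + 7 = 17.
Total exposure: 4 months.
By Gamma–Poisson conjugacy, the posterior is Gamma(α + Σx, β + Σt) = Gamma(24 + 17, 15 + 4) = Gamma(41, 19).
The posterior predictive for a window of length T is Negative Binomial with variance T·α'·(β'+T)/β'² = 8·41·27/361 = 8856/361.

8856/361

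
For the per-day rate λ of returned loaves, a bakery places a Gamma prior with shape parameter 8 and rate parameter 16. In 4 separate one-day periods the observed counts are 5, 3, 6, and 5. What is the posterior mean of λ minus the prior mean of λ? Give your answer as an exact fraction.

Total count: 5 + 3 + 6 + 5 = 19.
Total exposure: 4 days.
Posterior: α' = 8 + 19 = 27, β' = 16 + 4 = 20.
Posterior mean = 27/20 = 27/20; prior mean = 8/16 = 1/2. Difference = 27/20 − 1/2 = 17/20.

17/20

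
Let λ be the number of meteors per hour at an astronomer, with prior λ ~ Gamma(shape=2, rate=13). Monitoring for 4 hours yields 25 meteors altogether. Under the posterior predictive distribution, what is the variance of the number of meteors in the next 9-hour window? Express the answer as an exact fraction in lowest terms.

Total count 25 over total exposure 4 hours.
Posterior: α' = 2 + 25 = 27, β' = 13 + 4 = 17.
The posterior predictive for a window of length T is Negative Binomial with variance T·α'·(β'+T)/β'² = 9·27·26/289 = 6318/289.

6318/289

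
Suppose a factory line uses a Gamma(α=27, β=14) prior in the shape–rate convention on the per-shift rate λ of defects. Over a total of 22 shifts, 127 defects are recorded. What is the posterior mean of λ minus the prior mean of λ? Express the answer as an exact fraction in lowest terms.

148/63

Total count 127 over total exposure 22 shifts.
The Gamma prior is conjugate for the Poisson rate, so λ | data ~ Gamma(27+127, 14+22) = Gamma(154, 36).
Posterior mean = 154/36 = 77/18; prior mean = 27/14 = 27/14. Difference = 77/18 − 27/14 = 148/63.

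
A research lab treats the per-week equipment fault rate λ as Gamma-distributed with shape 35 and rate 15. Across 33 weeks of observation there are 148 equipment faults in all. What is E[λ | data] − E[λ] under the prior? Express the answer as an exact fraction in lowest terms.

Total count 148 over total exposure 33 weeks.
Gamma(α, β) with Poisson data over total exposure Σt gives posterior Gamma(α+Σx, β+Σt) = Gamma(183, 48).
Posterior mean = 183/48 = 61/16; prior mean = 35/15 = 7/3. Difference = 61/16 − 7/3 = 71/48.

71/48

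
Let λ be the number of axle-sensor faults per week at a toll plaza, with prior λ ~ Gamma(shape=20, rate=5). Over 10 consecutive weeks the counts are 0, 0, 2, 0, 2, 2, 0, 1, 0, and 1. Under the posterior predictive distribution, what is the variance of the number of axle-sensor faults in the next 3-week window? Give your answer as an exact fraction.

Total count: 0 + 0 + 2 + 0 + 2 + 2 + 0 + 1 + 0 + 1 = 8.
Total exposure: 10 weeks.
Posterior: α' = 20 + 8 = 28, β' = 5 + 10 = 15.
The posterior predictive for a window of length T is Negative Binomial with variance T·α'·(β'+T)/β'² = 3·28·18/225 = 168/25.

168/25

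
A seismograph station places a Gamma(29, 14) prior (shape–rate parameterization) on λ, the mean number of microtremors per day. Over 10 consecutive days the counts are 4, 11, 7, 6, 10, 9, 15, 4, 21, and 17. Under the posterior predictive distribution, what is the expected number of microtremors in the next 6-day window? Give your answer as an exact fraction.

Total count: 4 + 11 + 7 + 6 + 10 + 9 + 15 + 4 + 21 + 17 = 104.
Total exposure: 10 days.
Conjugate update: add total count to the shape and total exposure to the rate, giving Gamma(133, 24).
Predictive mean over a 6-day window = T·E[λ|data] = 6·133/24 = 133/4.

133/4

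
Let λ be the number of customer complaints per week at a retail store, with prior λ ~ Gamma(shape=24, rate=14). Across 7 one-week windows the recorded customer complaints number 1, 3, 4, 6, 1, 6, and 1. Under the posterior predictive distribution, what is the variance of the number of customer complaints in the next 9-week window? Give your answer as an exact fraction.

Total count: 1 + 3 + 4 + 6 + 1 + 6 + 1 = 22.
Total exposure: 7 weeks.
By Gamma–Poisson conjugacy, the posterior is Gamma(α + Σx, β + Σt) = Gamma(24 + 22, 14 + 7) = Gamma(46, 21).
The posterior predictive for a window of length T is Negative Binomial with variance T·α'·(β'+T)/β'² = 9·46·30/441 = 1380/49.

1380/49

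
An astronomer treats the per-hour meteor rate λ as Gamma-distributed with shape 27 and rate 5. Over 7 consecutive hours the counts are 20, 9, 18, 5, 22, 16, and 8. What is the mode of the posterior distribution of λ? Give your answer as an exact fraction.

31/3

Total count: 20 + 9 + 18 + 5 + 22 + 16 + 8 = 98.
Total exposure: 7 hours.
Gamma(α, β) with Poisson data over total exposure Σt gives posterior Gamma(α+Σx, β+Σt) = Gamma(125, 12).
Posterior mode = (α'−1)/β' = 124/12 = 31/3.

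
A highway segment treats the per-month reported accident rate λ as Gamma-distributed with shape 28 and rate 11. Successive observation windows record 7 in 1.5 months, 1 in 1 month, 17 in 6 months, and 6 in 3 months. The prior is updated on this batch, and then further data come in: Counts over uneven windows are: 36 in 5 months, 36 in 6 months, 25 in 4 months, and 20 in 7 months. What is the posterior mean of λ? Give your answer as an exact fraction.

352/89

Total count: 7 + 1 + 17 + 6 = 31.
Total exposure: 1.5 + 1 + 6 + 3 = 11.5 months.
After the first batch: Gamma(28 + 31, 11 + 11.5) = Gamma(59, 45/2).
Total count: 36 + 36 + 25 + 20 = 117.
Total exposure: 5 + 6 + 4 + 7 = 22 months.
After the second batch: Gamma(59 + 117, 45/2 + 22) = Gamma(176, 89/2).
Posterior mean = α'/β' = 176/(89/2) = 352/89.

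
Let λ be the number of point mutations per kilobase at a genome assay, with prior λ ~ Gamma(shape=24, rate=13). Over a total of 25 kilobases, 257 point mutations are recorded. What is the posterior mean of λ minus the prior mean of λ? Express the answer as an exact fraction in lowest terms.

2741/494

Total count 257 over total exposure 25 kilobases.
Posterior: α' = 24 + 257 = 281, β' = 13 + 25 = 38.
Posterior mean = 281/38 = 281/38; prior mean = 24/13 = 24/13. Difference = 281/38 − 24/13 = 2741/494.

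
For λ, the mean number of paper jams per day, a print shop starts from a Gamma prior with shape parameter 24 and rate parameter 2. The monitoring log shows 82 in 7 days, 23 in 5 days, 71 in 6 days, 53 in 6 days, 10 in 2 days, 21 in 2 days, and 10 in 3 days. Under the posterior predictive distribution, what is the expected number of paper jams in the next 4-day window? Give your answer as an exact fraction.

392/11

Total count: 82 + 23 + 71 + 53 + 10 + 21 + 10 = 270.
Total exposure: 7 + 5 + 6 + 6 + 2 + 2 + 3 = 31 days.
The Gamma prior is conjugate for the Poisson rate, so λ | data ~ Gamma(24+270, 2+31) = Gamma(294, 33).
Predictive mean over a 4-day window = T·E[λ|data] = 4·294/33 = 392/11.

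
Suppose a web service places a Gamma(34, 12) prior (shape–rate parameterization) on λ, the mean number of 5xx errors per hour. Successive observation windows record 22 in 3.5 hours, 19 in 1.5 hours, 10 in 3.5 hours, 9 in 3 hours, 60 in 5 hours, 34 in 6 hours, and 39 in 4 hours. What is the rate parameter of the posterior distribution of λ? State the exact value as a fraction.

77/2

Total count: 22 + 19 + 10 + 9 + 60 + 34 + 39 = 193.
Total exposure: 3.5 + 1.5 + 3.5 + 3 + 5 + 6 + 4 = 26.5 hours.
Posterior: α' = 34 + 193 = 227, β' = 12 + 26.5 = 77/2.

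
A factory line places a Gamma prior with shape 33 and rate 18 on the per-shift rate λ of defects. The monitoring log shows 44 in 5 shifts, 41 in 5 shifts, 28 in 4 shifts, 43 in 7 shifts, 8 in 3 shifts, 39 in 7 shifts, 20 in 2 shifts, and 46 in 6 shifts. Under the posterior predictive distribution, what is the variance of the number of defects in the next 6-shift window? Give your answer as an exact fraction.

12684/361

Total count: 44 + 41 + 28 + 43 + 8 + 39 + 20 + 46 = 269.
Total exposure: 5 + 5 + 4 + 7 + 3 + 7 + 2 + 6 = 39 shifts.
Posterior: α' = 33 + 269 = 302, β' = 18 + 39 = 57.
The posterior predictive for a window of length T is Negative Binomial with variance T·α'·(β'+T)/β'² = 6·302·63/3249 = 12684/361.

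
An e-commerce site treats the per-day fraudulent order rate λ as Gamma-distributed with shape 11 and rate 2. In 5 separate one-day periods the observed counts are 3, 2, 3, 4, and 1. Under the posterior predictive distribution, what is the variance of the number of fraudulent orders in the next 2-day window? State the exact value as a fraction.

Total count: 3 + 2 + 3 + 4 + 1 = 13.
Total exposure: 5 days.
Posterior: α' = 11 + 13 = 24, β' = 2 + 5 = 7.
The posterior predictive for a window of length T is Negative Binomial with variance T·α'·(β'+T)/β'² = 2·24·9/49 = 432/49.

432/49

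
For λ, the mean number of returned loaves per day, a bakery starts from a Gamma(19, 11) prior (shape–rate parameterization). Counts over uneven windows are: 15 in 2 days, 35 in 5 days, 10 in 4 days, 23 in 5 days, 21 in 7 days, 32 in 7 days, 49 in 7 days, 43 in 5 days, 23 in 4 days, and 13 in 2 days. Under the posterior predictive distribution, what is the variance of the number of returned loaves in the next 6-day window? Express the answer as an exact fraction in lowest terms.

Total count: 15 + 35 + 10 + 23 + 21 + 32 + 49 + 43 + 23 + 13 = 264.
Total exposure: 2 + 5 + 4 + 5 + 7 + 7 + 7 + 5 + 4 + 2 = 48 days.
By Gamma–Poisson conjugacy, the posterior is Gamma(α + Σx, β + Σt) = Gamma(19 + 264, 11 + 48) = Gamma(283, 59).
The posterior predictive for a window of length T is Negative Binomial with variance T·α'·(β'+T)/β'² = 6·283·65/3481 = 110370/3481.

110370/3481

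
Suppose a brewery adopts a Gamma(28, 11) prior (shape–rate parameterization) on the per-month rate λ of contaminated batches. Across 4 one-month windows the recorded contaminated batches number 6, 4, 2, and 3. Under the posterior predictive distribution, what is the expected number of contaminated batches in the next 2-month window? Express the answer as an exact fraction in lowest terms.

Total count: 6 + 4 + 2 + 3 = 15.
Total exposure: 4 months.
The Gamma prior is conjugate for the Poisson rate, so λ | data ~ Gamma(28+15, 11+4) = Gamma(43, 15).
Predictive mean over a 2-month window = T·E[λ|data] = 2·43/15 = 86/15.

86/15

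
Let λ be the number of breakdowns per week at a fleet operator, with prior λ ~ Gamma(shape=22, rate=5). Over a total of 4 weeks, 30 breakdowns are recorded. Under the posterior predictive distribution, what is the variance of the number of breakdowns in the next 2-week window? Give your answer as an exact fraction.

Total count 30 over total exposure 4 weeks.
Conjugate update: add total count to the shape and total exposure to the rate, giving Gamma(52, 9).
The posterior predictive for a window of length T is Negative Binomial with variance T·α'·(β'+T)/β'² = 2·52·11/81 = 1144/81.

1144/81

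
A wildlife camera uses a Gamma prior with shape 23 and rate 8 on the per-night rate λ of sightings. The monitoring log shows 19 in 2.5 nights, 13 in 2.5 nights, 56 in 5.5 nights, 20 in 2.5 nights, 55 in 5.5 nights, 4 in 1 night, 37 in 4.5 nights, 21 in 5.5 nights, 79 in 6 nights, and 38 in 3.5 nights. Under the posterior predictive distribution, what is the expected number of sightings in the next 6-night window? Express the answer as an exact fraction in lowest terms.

2190/47

Total count: 19 + 13 + 56 + 20 + 55 + 4 + 37 + 21 + 79 + 38 = 342.
Total exposure: 2.5 + 2.5 + 5.5 + 2.5 + 5.5 + 1 + 4.5 + 5.5 + 6 + 3.5 = 39 nights.
Posterior: α' = 23 + 342 = 365, β' = 8 + 39 = 47.
Predictive mean over a 6-night window = T·E[λ|data] = 6·365/47 = 2190/47.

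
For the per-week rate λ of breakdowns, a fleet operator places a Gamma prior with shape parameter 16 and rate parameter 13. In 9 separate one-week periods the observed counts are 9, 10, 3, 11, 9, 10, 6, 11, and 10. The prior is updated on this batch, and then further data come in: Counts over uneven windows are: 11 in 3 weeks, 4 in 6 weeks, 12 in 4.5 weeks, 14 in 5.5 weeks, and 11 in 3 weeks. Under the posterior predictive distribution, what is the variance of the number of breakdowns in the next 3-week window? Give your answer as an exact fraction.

20727/1936

Total count: 9 + 10 + 3 + 11 + 9 + 10 + 6 + 11 + 10 = 79.
Total exposure: 9 weeks.
After the first batch: Gamma(16 + 79, 13 + 9) = Gamma(95, 22).
Total count: 11 + 4 + 12 + 14 + 11 = 52.
Total exposure: 3 + 6 + 4.5 + 5.5 + 3 = 22 weeks.
After the second batch: Gamma(95 + 52, 22 + 22) = Gamma(147, 44).
The posterior predictive for a window of length T is Negative Binomial with variance T·α'·(β'+T)/β'² = 3·147·47/1936 = 20727/1936.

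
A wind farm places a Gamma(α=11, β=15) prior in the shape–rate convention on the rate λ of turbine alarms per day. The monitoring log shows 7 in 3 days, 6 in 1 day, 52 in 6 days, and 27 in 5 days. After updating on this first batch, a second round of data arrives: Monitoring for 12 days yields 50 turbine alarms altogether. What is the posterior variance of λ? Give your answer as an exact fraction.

17/196

Total count: 7 + 6 + 52 + 27 = 92.
Total exposure: 3 + 1 + 6 + 5 = 15 days.
After the first batch: Gamma(11 + 92, 15 + 15) = Gamma(103, 30).
Total count 50 over total exposure 12 days.
After the second batch: Gamma(103 + 50, 30 + 12) = Gamma(153, 42).
Posterior variance = α'/β'² = 153/1764 = 17/196.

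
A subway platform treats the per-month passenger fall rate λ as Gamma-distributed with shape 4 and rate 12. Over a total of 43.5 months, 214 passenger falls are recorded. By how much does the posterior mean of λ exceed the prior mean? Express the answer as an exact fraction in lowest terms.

Total count 214 over total exposure 43.5 months.
Gamma(α, β) with Poisson data over total exposure Σt gives posterior Gamma(α+Σx, β+Σt) = Gamma(218, 111/2).
Posterior mean = 218/(111/2) = 436/111; prior mean = 4/12 = 1/3. Difference = 436/111 − 1/3 = 133/37.

133/37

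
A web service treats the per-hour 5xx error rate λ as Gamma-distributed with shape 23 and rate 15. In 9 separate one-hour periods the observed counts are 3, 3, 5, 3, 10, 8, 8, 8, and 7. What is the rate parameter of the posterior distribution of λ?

24

Total count: 3 + 3 + 5 + 3 + 10 + 8 + 8 + 8 + 7 = 55.
Total exposure: 9 hours.
Conjugate update: add total count to the shape and total exposure to the rate, giving Gamma(78, 24).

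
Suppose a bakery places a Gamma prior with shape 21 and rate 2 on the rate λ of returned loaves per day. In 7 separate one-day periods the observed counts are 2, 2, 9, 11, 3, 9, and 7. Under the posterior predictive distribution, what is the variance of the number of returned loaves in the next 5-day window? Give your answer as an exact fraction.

Total count: 2 + 2 + 9 + 11 + 3 + 9 + 7 = 43.
Total exposure: 7 days.
Posterior: α' = 21 + 43 = 64, β' = 2 + 7 = 9.
The posterior predictive for a window of length T is Negative Binomial with variance T·α'·(β'+T)/β'² = 5·64·14/81 = 4480/81.

4480/81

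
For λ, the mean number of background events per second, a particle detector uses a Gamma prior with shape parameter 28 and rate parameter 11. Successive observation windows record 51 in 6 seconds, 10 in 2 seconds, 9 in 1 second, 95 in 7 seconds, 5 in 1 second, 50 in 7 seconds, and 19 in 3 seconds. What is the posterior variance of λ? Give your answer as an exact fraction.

267/1444

Total count: 51 + 10 + 9 + 95 + 5 + 50 + 19 = 239.
Total exposure: 6 + 2 + 1 + 7 + 1 + 7 + 3 = 27 seconds.
Gamma(α, β) with Poisson data over total exposure Σt gives posterior Gamma(α+Σx, β+Σt) = Gamma(267, 38).
Posterior variance = α'/β'² = 267/1444.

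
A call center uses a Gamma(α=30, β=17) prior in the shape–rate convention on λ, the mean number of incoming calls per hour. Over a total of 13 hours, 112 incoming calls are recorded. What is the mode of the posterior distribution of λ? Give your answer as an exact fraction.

47/10

Total count 112 over total exposure 13 hours.
Gamma(α, β) with Poisson data over total exposure Σt gives posterior Gamma(α+Σx, β+Σt) = Gamma(142, 30).
Posterior mode = (α'−1)/β' = 141/30 = 47/10.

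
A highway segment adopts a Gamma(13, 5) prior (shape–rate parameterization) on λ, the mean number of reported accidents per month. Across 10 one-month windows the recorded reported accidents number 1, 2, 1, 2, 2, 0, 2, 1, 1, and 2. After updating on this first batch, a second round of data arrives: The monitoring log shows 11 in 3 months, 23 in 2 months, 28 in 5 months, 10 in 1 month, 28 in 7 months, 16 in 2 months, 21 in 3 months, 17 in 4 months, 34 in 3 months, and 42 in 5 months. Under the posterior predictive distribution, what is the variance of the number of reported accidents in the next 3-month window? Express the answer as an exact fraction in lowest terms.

Total count: 1 + 2 + 1 + 2 + 2 + 0 + 2 + 1 + 1 + 2 = 14.
Total exposure: 10 months.
After the first batch: Gamma(13 + 14, 5 + 10) = Gamma(27, 15).
Total count: 11 + 23 + 28 + 10 + 28 + 16 + 21 + 17 + 34 + 42 = 230.
Total exposure: 3 + 2 + 5 + 1 + 7 + 2 + 3 + 4 + 3 + 5 = 35 months.
After the second batch: Gamma(27 + 230, 15 + 35) = Gamma(257, 50).
The posterior predictive for a window of length T is Negative Binomial with variance T·α'·(β'+T)/β'² = 3·257·53/2500 = 40863/2500.

40863/2500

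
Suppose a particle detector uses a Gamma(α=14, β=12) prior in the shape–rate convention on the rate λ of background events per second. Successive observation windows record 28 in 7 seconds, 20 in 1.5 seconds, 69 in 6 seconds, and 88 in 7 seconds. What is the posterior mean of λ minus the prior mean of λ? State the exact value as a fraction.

Total count: 28 + 20 + 69 + 88 = 205.
Total exposure: 7 + 1.5 + 6 + 7 = 21.5 seconds.
Posterior: α' = 14 + 205 = 219, β' = 12 + 21.5 = 67/2.
Posterior mean = 219/(67/2) = 438/67; prior mean = 14/12 = 7/6. Difference = 438/67 − 7/6 = 2159/402.

2159/402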